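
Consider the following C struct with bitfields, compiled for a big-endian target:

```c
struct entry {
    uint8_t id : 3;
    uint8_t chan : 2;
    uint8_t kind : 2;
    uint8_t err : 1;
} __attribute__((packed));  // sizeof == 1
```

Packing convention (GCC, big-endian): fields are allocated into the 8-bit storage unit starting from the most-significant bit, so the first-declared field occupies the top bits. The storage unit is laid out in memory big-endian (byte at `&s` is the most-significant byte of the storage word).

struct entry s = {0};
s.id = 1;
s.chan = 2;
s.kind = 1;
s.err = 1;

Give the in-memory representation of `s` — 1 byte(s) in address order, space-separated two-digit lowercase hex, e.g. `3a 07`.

id (3b) val=1 bits=0x1 at bit 5: 0x20
chan (2b) val=2 bits=0x2 at bit 3: 0x30
kind (2b) val=1 bits=0x1 at bit 1: 0x32
err (1b) val=1 bits=0x1 at bit 0: 0x33
word = 0x33 → big-endian bytes:
  [0]=0x33

33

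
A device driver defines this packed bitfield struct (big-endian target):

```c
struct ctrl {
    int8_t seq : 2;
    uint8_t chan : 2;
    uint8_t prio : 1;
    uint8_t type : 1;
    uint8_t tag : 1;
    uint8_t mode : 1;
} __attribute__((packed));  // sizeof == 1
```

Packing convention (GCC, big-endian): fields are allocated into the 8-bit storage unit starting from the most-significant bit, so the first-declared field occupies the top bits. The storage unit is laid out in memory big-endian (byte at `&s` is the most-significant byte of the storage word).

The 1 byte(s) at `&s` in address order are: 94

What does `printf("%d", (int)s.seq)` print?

-2

[0]=0x94 (big-endian) → word 0x94
seq [6+:2] = (word>>6) & 0x3 = 2  ←
chan [4+:2] = (word>>4) & 0x3 = 1
prio [3+:1] = (word>>3) & 0x1 = 0
type [2+:1] = (word>>2) & 0x1 = 1
tag [1+:1] = (word>>1) & 0x1 = 0
mode [0+:1] = (word>>0) & 0x1 = 0
seq signed 2b, MSB=1: 2 - 4 = -2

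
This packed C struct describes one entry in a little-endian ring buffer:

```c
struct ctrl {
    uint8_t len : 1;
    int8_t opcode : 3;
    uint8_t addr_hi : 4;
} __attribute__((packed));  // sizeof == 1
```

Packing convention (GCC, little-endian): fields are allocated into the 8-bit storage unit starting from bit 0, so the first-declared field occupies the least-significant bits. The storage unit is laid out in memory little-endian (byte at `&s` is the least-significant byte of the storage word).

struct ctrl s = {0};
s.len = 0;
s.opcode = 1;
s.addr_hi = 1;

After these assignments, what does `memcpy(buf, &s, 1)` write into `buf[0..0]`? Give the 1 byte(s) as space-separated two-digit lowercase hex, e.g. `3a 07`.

12

[0+:1] len=0 & 0x1 = 0x0; word=0x00
[1+:3] opcode=1 & 0x7 = 0x1; word=0x02
[4+:4] addr_hi=1 & 0xf = 0x1; word=0x12
word = 0x12 → little-endian bytes:
  [0]=0x12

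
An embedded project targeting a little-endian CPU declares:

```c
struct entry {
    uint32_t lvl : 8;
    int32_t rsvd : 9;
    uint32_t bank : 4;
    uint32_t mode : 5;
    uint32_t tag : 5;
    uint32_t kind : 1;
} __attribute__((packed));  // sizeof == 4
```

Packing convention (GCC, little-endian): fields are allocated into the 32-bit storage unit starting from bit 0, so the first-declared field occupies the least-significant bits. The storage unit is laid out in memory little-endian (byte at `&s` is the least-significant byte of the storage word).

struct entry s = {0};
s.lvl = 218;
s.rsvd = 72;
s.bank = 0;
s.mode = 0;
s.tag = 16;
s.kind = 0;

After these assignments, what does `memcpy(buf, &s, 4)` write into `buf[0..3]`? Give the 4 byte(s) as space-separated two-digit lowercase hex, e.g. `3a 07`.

da 48 00 40

lvl:8 = 218 → 0xda << 0 → word 0x000000da
rsvd:9 = 72 → 0x48 << 8 → word 0x000048da
bank:4 = 0 → 0x0 << 17 → word 0x000048da
mode:5 = 0 → 0x0 << 21 → word 0x000048da
tag:5 = 16 → 0x10 << 26 → word 0x400048da
kind:1 = 0 → 0x0 << 31 → word 0x400048da
word = 0x400048da → little-endian bytes:
  [0]=0xda  [1]=0x48  [2]=0x00  [3]=0x40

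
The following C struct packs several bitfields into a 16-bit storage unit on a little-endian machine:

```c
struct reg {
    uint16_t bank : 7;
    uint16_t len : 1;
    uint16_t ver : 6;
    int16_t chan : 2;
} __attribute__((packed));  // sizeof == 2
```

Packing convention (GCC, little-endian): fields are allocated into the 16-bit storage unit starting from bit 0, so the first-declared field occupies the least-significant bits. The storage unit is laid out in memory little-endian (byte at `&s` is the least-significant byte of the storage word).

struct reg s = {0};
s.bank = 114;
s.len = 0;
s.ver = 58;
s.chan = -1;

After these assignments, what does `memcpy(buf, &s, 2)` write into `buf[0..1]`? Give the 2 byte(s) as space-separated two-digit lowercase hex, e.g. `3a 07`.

bank:7 = 114 → 0x72 << 0 → word 0x0072
len:1 = 0 → 0x0 << 7 → word 0x0072
ver:6 = 58 → 0x3a << 8 → word 0x3a72
chan:2 = -1 → 0x3 << 14 → word 0xfa72
word = 0xfa72 → little-endian bytes:
  [0]=0x72  [1]=0xfa

72 fa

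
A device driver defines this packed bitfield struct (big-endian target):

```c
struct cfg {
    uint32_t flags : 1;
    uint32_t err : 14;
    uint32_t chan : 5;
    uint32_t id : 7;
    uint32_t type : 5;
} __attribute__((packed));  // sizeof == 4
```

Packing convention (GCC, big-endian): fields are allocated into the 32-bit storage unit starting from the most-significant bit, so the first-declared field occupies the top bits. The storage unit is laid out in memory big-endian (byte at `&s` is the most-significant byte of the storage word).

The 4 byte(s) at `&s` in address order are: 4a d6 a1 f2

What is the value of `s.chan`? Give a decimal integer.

10

[0]=0x4a [1]=0xd6 [2]=0xa1 [3]=0xf2 (big-endian) → word 0x4ad6a1f2
flags [31+:1] = (word>>31) & 0x1 = 0
err [17+:14] = (word>>17) & 0x3fff = 9579
chan [12+:5] = (word>>12) & 0x1f = 10  ←
id [5+:7] = (word>>5) & 0x7f = 15
type [0+:5] = (word>>0) & 0x1f = 18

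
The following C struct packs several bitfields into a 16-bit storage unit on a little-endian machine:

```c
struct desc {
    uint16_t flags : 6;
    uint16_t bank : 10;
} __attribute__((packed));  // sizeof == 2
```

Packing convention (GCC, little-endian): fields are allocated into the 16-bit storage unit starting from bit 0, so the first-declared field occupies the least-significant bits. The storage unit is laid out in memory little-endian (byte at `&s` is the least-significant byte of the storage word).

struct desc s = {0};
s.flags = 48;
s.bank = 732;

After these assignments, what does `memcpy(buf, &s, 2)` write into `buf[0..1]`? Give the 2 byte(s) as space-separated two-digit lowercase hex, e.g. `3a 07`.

flags (6b) val=48 bits=0x30 at bit 0: 0x0030
bank (10b) val=732 bits=0x2dc at bit 6: 0xb730
word = 0xb730 → little-endian bytes:
  [0]=0x30  [1]=0xb7

30 b7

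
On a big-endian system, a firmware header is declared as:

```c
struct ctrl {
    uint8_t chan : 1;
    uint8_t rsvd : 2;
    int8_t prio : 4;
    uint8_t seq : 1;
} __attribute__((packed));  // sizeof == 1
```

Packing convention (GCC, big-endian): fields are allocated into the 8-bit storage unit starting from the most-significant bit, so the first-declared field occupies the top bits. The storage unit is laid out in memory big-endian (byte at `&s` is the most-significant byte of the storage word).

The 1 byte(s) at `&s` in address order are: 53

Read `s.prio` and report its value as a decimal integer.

[0]=0x53 (big-endian) → word 0x53
chan:1 @ bit 7 → (0x53>>7)&0x1 = 0x0
rsvd:2 @ bit 5 → (0x53>>5)&0x3 = 0x2
prio:4 @ bit 1 → (0x53>>1)&0xf = 0x9  ←
seq:1 @ bit 0 → (0x53>>0)&0x1 = 0x1
prio signed 4b, MSB=1: 9 - 16 = -7

-7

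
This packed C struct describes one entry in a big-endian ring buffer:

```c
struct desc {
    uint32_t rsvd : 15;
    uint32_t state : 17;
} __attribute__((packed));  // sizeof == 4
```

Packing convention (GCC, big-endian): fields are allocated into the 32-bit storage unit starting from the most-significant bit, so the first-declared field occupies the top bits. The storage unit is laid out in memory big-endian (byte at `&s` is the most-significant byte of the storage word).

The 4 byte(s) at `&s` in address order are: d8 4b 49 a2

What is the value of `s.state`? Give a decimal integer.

84386

[0]=0xd8 [1]=0x4b [2]=0x49 [3]=0xa2 (big-endian) → word 0xd84b49a2
rsvd [17+:15] = (word>>17) & 0x7fff = 27685
state [0+:17] = (word>>0) & 0x1ffff = 84386  ←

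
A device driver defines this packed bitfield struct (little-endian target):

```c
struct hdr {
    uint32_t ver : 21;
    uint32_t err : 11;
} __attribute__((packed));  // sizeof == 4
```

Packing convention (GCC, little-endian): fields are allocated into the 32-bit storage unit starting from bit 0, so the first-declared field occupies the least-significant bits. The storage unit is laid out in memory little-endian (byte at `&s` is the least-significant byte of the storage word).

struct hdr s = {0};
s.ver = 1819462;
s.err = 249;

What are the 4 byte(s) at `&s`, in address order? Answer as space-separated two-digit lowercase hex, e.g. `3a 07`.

46 c3 3b 1f

ver:21 = 1819462 → 0x1bc346 << 0 → word 0x001bc346
err:11 = 249 → 0xf9 << 21 → word 0x1f3bc346
word = 0x1f3bc346 → little-endian bytes:
  [0]=0x46  [1]=0xc3  [2]=0x3b  [3]=0x1f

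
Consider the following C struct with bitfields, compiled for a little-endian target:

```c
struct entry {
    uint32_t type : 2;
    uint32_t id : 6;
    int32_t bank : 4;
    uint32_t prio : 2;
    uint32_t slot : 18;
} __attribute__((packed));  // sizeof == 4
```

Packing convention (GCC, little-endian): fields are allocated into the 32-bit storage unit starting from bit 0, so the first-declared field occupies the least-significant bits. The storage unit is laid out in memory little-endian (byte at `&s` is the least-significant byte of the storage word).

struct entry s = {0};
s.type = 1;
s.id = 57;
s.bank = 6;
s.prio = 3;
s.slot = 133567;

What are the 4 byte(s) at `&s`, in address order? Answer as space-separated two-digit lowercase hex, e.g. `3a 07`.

e5 f6 6f 82

type:2 = 1 → 0x1 << 0 → word 0x00000001
id:6 = 57 → 0x39 << 2 → word 0x000000e5
bank:4 = 6 → 0x6 << 8 → word 0x000006e5
prio:2 = 3 → 0x3 << 12 → word 0x000036e5
slot:18 = 133567 → 0x209bf << 14 → word 0x826ff6e5
word = 0x826ff6e5 → little-endian bytes:
  [0]=0xe5  [1]=0xf6  [2]=0x6f  [3]=0x82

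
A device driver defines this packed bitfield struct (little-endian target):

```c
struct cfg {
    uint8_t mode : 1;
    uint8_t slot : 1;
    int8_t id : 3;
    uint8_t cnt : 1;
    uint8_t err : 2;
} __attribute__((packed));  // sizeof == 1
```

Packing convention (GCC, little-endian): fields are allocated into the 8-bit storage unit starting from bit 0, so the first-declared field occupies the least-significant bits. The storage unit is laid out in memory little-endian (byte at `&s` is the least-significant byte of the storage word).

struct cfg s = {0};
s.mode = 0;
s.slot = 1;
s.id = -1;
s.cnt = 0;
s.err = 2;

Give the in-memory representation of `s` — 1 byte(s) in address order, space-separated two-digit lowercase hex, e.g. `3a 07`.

mode:1 = 0 → 0x0 << 0 → word 0x00
slot:1 = 1 → 0x1 << 1 → word 0x02
id:3 = -1 → 0x7 << 2 → word 0x1e
cnt:1 = 0 → 0x0 << 5 → word 0x1e
err:2 = 2 → 0x2 << 6 → word 0x9e
word = 0x9e → little-endian bytes:
  [0]=0x9e

9e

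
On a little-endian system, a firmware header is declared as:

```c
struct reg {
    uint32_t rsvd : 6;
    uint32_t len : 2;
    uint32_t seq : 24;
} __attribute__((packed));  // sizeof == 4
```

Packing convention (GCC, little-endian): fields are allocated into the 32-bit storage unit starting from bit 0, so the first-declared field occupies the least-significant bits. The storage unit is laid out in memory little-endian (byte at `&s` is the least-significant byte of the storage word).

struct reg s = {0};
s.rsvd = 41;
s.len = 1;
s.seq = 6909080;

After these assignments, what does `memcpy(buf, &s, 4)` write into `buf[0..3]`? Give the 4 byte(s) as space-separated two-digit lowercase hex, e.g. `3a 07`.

[0+:6] rsvd=41 & 0x3f = 0x29; word=0x00000029
[6+:2] len=1 & 0x3 = 0x1; word=0x00000069
[8+:24] seq=6909080 & 0xffffff = 0x696c98; word=0x696c9869
word = 0x696c9869 → little-endian bytes:
  [0]=0x69  [1]=0x98  [2]=0x6c  [3]=0x69

69 98 6c 69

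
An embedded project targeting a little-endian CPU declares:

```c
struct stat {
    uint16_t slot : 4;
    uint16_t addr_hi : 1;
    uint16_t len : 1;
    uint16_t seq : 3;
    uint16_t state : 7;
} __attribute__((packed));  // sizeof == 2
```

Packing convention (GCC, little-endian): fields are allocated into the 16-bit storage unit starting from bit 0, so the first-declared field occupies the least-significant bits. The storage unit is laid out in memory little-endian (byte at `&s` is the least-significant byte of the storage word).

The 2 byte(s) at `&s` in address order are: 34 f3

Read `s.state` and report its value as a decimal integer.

121

[0]=0x34 [1]=0xf3 (little-endian) → word 0xf334
slot:4 @ bit 0 → (0xf334>>0)&0xf = 0x4
addr_hi:1 @ bit 4 → (0xf334>>4)&0x1 = 0x1
len:1 @ bit 5 → (0xf334>>5)&0x1 = 0x1
seq:3 @ bit 6 → (0xf334>>6)&0x7 = 0x4
state:7 @ bit 9 → (0xf334>>9)&0x7f = 0x79  ←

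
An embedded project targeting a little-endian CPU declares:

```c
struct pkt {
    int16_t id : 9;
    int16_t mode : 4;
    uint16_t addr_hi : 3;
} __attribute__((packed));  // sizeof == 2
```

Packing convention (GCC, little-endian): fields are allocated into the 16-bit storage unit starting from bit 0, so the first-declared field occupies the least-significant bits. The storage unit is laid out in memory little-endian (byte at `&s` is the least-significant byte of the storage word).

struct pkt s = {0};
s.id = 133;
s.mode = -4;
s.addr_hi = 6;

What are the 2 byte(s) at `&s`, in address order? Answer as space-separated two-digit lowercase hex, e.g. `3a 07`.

[0+:9] id=133 & 0x1ff = 0x85; word=0x0085
[9+:4] mode=-4 & 0xf = 0xc; word=0x1885
[13+:3] addr_hi=6 & 0x7 = 0x6; word=0xd885
word = 0xd885 → little-endian bytes:
  [0]=0x85  [1]=0xd8

85 d8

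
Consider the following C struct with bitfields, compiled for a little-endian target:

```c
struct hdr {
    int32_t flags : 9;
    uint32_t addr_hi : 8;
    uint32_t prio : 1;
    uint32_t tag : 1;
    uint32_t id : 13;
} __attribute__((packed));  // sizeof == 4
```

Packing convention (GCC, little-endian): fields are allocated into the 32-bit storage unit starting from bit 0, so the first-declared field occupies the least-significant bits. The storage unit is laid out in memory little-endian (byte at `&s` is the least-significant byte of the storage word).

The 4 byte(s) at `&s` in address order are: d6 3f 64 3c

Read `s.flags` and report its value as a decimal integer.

-42

[0]=0xd6 [1]=0x3f [2]=0x64 [3]=0x3c (little-endian) → word 0x3c643fd6
flags [0+:9] = (word>>0) & 0x1ff = 470  ←
addr_hi [9+:8] = (word>>9) & 0xff = 31
prio [17+:1] = (word>>17) & 0x1 = 0
tag [18+:1] = (word>>18) & 0x1 = 1
id [19+:13] = (word>>19) & 0x1fff = 1932
flags signed 9b, MSB=1: 470 - 512 = -42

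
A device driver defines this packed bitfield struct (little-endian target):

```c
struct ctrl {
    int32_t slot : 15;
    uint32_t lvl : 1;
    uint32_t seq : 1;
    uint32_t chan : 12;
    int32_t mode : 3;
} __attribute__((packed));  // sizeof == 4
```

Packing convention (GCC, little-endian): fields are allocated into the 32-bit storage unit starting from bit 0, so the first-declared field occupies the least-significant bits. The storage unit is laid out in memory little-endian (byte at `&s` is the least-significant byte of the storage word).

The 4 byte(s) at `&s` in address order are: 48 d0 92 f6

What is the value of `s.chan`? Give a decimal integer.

[0]=0x48 [1]=0xd0 [2]=0x92 [3]=0xf6 (little-endian) → word 0xf692d048
slot:15 @ bit 0 → (0xf692d048>>0)&0x7fff = 0x5048
lvl:1 @ bit 15 → (0xf692d048>>15)&0x1 = 0x1
seq:1 @ bit 16 → (0xf692d048>>16)&0x1 = 0x0
chan:12 @ bit 17 → (0xf692d048>>17)&0xfff = 0xb49  ←
mode:3 @ bit 29 → (0xf692d048>>29)&0x7 = 0x7

2889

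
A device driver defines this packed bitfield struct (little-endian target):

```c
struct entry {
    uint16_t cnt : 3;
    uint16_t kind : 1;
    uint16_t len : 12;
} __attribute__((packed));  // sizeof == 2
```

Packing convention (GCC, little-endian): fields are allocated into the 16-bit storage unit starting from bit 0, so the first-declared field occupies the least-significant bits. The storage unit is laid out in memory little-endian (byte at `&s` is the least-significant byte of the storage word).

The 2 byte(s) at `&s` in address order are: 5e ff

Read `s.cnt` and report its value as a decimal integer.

6

[0]=0x5e [1]=0xff (little-endian) → word 0xff5e
cnt [0+:3] = (word>>0) & 0x7 = 6  ←
kind [3+:1] = (word>>3) & 0x1 = 1
len [4+:12] = (word>>4) & 0xfff = 4085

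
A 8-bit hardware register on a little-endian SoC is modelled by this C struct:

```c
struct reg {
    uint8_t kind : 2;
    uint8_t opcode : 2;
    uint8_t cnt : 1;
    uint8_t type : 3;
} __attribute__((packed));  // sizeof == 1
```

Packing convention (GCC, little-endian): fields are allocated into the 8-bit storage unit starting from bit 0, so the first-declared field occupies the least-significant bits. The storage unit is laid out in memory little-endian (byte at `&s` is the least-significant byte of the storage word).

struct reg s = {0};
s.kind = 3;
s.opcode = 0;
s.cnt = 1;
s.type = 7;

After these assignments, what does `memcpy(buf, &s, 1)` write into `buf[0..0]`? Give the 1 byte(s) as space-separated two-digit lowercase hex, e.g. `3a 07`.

f3

kind (2b) val=3 bits=0x3 at bit 0: 0x03
opcode (2b) val=0 bits=0x0 at bit 2: 0x03
cnt (1b) val=1 bits=0x1 at bit 4: 0x13
type (3b) val=7 bits=0x7 at bit 5: 0xf3
word = 0xf3 → little-endian bytes:
  [0]=0xf3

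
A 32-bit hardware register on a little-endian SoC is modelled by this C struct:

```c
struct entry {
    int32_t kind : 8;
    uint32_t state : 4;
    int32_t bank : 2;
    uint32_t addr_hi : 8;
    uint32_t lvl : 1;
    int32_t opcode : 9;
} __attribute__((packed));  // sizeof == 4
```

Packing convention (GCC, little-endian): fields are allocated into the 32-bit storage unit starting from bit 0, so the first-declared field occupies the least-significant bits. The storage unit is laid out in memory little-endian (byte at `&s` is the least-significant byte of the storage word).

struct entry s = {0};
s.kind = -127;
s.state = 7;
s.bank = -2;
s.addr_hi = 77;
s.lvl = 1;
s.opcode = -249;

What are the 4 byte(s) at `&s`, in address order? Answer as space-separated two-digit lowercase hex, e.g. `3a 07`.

81 67 d3 83

[0+:8] kind=-127 & 0xff = 0x81; word=0x00000081
[8+:4] state=7 & 0xf = 0x7; word=0x00000781
[12+:2] bank=-2 & 0x3 = 0x2; word=0x00002781
[14+:8] addr_hi=77 & 0xff = 0x4d; word=0x00136781
[22+:1] lvl=1 & 0x1 = 0x1; word=0x00536781
[23+:9] opcode=-249 & 0x1ff = 0x107; word=0x83d36781
word = 0x83d36781 → little-endian bytes:
  [0]=0x81  [1]=0x67  [2]=0xd3  [3]=0x83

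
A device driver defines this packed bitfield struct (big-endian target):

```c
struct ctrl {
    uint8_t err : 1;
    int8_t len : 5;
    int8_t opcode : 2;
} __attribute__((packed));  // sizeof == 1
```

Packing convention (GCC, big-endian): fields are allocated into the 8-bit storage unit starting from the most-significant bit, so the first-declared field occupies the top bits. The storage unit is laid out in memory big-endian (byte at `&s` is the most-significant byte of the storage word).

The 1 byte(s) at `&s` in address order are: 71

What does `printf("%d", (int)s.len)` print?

[0]=0x71 (big-endian) → word 0x71
err:1 @ bit 7 → (0x71>>7)&0x1 = 0x0
len:5 @ bit 2 → (0x71>>2)&0x1f = 0x1c  ←
opcode:2 @ bit 0 → (0x71>>0)&0x3 = 0x1
len signed 5b, MSB=1: 28 - 32 = -4

-4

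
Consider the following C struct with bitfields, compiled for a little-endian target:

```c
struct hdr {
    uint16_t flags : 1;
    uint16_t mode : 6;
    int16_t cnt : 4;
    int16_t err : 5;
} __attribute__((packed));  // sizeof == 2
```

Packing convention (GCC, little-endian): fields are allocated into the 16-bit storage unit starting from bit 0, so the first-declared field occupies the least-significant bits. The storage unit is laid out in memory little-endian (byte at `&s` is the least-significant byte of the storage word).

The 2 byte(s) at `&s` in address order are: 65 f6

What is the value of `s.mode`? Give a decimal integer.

50

[0]=0x65 [1]=0xf6 (little-endian) → word 0xf665
flags [0+:1] = (word>>0) & 0x1 = 1
mode [1+:6] = (word>>1) & 0x3f = 50  ←
cnt [7+:4] = (word>>7) & 0xf = 12
err [11+:5] = (word>>11) & 0x1f = 30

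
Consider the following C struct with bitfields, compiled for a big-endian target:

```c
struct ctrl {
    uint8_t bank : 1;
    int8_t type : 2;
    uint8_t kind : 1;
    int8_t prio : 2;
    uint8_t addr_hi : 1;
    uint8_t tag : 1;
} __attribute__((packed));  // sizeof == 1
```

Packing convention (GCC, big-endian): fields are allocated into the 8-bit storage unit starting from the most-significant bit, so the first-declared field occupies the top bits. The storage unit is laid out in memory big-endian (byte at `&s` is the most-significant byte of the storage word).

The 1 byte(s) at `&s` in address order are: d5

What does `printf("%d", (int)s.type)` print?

-2

[0]=0xd5 (big-endian) → word 0xd5
bank:1 @ bit 7 → (0xd5>>7)&0x1 = 0x1
type:2 @ bit 5 → (0xd5>>5)&0x3 = 0x2  ←
kind:1 @ bit 4 → (0xd5>>4)&0x1 = 0x1
prio:2 @ bit 2 → (0xd5>>2)&0x3 = 0x1
addr_hi:1 @ bit 1 → (0xd5>>1)&0x1 = 0x0
tag:1 @ bit 0 → (0xd5>>0)&0x1 = 0x1
type signed 2b, MSB=1: 2 - 4 = -2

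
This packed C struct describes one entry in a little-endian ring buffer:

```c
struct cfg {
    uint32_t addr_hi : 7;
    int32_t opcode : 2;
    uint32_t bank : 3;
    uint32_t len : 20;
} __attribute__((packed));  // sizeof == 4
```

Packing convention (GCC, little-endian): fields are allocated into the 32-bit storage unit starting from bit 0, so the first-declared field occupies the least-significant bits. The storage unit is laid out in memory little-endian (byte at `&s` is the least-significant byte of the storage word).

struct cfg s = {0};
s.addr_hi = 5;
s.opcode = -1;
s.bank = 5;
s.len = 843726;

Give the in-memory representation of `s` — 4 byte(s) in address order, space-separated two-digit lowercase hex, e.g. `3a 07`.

85 eb fc cd

addr_hi (7b) val=5 bits=0x5 at bit 0: 0x00000005
opcode (2b) val=-1 bits=0x3 at bit 7: 0x00000185
bank (3b) val=5 bits=0x5 at bit 9: 0x00000b85
len (20b) val=843726 bits=0xcdfce at bit 12: 0xcdfceb85
word = 0xcdfceb85 → little-endian bytes:
  [0]=0x85  [1]=0xeb  [2]=0xfc  [3]=0xcd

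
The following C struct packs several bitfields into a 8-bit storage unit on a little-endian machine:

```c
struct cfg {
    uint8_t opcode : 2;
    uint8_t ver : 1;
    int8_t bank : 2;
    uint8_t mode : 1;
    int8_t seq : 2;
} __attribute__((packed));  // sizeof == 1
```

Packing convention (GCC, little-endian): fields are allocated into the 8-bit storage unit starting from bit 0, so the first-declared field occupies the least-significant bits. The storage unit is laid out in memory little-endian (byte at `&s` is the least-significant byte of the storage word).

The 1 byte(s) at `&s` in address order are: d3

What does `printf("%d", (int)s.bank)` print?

-2

[0]=0xd3 (little-endian) → word 0xd3
opcode [0+:2] = (word>>0) & 0x3 = 3
ver [2+:1] = (word>>2) & 0x1 = 0
bank [3+:2] = (word>>3) & 0x3 = 2  ←
mode [5+:1] = (word>>5) & 0x1 = 0
seq [6+:2] = (word>>6) & 0x3 = 3
bank signed 2b, MSB=1: 2 - 4 = -2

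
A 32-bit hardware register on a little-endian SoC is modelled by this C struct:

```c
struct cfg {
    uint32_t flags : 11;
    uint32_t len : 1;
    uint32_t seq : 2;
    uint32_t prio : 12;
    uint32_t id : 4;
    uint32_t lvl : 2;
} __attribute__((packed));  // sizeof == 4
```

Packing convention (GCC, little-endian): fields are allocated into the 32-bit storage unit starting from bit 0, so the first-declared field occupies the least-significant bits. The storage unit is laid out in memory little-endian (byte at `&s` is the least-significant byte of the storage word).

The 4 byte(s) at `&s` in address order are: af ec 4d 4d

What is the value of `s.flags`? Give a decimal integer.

[0]=0xaf [1]=0xec [2]=0x4d [3]=0x4d (little-endian) → word 0x4d4decaf
flags [0+:11] = (word>>0) & 0x7ff = 1199  ←
len [11+:1] = (word>>11) & 0x1 = 1
seq [12+:2] = (word>>12) & 0x3 = 2
prio [14+:12] = (word>>14) & 0xfff = 1335
id [26+:4] = (word>>26) & 0xf = 3
lvl [30+:2] = (word>>30) & 0x3 = 1

1199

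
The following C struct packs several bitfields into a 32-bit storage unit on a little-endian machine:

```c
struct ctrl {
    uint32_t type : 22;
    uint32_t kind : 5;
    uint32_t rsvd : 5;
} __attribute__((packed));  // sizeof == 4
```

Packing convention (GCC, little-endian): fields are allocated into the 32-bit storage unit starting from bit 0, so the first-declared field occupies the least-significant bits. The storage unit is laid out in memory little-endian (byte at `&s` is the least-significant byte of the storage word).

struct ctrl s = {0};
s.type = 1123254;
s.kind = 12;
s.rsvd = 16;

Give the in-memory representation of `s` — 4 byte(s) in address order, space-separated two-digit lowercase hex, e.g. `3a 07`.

b6 23 11 83

type (22b) val=1123254 bits=0x1123b6 at bit 0: 0x001123b6
kind (5b) val=12 bits=0xc at bit 22: 0x031123b6
rsvd (5b) val=16 bits=0x10 at bit 27: 0x831123b6
word = 0x831123b6 → little-endian bytes:
  [0]=0xb6  [1]=0x23  [2]=0x11  [3]=0x83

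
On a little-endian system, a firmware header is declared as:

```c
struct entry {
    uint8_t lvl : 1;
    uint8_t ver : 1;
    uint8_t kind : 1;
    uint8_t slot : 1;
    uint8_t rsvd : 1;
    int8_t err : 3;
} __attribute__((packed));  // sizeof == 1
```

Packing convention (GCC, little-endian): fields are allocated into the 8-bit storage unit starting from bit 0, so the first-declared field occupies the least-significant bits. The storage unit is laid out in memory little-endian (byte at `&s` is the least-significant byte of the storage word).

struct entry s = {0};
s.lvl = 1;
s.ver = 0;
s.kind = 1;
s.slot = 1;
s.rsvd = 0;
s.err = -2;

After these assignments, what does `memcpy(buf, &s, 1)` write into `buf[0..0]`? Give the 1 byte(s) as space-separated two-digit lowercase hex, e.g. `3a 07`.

lvl:1 = 1 → 0x1 << 0 → word 0x01
ver:1 = 0 → 0x0 << 1 → word 0x01
kind:1 = 1 → 0x1 << 2 → word 0x05
slot:1 = 1 → 0x1 << 3 → word 0x0d
rsvd:1 = 0 → 0x0 << 4 → word 0x0d
err:3 = -2 → 0x6 << 5 → word 0xcd
word = 0xcd → little-endian bytes:
  [0]=0xcd

cd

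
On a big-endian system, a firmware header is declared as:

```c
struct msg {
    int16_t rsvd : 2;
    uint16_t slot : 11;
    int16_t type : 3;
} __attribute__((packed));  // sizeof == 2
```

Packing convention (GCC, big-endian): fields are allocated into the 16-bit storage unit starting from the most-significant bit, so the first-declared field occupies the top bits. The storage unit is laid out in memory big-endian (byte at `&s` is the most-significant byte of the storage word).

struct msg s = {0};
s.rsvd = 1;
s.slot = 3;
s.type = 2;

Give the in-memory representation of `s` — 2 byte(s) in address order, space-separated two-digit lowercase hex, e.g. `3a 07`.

40 1a

rsvd:2 = 1 → 0x1 << 14 → word 0x4000
slot:11 = 3 → 0x3 << 3 → word 0x4018
type:3 = 2 → 0x2 << 0 → word 0x401a
word = 0x401a → big-endian bytes:
  [0]=0x40  [1]=0x1a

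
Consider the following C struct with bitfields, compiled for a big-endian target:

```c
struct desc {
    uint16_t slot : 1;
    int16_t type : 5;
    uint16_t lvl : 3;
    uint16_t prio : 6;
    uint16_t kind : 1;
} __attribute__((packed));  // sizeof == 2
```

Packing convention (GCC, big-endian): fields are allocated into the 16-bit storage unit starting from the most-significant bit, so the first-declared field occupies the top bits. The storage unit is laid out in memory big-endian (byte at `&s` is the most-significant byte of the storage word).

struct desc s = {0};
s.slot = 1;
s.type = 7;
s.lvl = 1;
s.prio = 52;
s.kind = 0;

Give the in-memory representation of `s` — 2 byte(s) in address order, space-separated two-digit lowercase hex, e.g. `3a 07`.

[15+:1] slot=1 & 0x1 = 0x1; word=0x8000
[10+:5] type=7 & 0x1f = 0x7; word=0x9c00
[7+:3] lvl=1 & 0x7 = 0x1; word=0x9c80
[1+:6] prio=52 & 0x3f = 0x34; word=0x9ce8
[0+:1] kind=0 & 0x1 = 0x0; word=0x9ce8
word = 0x9ce8 → big-endian bytes:
  [0]=0x9c  [1]=0xe8

9c e8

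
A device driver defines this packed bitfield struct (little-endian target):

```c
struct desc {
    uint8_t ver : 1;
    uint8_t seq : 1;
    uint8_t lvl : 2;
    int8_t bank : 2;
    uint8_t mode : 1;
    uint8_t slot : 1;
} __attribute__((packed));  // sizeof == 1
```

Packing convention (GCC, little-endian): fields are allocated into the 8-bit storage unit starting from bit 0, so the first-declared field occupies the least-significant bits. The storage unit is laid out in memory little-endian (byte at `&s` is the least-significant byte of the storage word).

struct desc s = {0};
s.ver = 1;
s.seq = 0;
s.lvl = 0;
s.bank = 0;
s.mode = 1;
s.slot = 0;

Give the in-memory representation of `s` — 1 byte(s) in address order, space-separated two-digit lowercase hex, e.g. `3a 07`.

41

ver (1b) val=1 bits=0x1 at bit 0: 0x01
seq (1b) val=0 bits=0x0 at bit 1: 0x01
lvl (2b) val=0 bits=0x0 at bit 2: 0x01
bank (2b) val=0 bits=0x0 at bit 4: 0x01
mode (1b) val=1 bits=0x1 at bit 6: 0x41
slot (1b) val=0 bits=0x0 at bit 7: 0x41
word = 0x41 → little-endian bytes:
  [0]=0x41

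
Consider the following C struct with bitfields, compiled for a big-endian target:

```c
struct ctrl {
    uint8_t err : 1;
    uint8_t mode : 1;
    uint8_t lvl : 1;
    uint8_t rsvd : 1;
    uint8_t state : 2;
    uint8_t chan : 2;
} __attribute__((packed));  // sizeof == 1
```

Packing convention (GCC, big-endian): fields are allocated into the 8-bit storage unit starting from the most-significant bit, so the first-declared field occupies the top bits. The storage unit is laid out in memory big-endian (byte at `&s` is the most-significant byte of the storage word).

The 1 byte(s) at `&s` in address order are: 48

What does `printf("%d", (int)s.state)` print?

[0]=0x48 (big-endian) → word 0x48
err [7+:1] = (word>>7) & 0x1 = 0
mode [6+:1] = (word>>6) & 0x1 = 1
lvl [5+:1] = (word>>5) & 0x1 = 0
rsvd [4+:1] = (word>>4) & 0x1 = 0
state [2+:2] = (word>>2) & 0x3 = 2  ←
chan [0+:2] = (word>>0) & 0x3 = 0

2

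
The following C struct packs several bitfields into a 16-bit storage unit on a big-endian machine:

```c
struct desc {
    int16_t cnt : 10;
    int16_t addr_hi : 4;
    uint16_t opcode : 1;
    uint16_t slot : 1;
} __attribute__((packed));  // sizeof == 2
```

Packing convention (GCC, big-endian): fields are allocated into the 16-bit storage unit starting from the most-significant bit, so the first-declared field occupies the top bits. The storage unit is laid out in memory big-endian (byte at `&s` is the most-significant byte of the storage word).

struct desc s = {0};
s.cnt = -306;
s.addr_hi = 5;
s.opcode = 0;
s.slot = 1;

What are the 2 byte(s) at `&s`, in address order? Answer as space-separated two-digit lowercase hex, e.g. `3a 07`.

b3 95

[6+:10] cnt=-306 & 0x3ff = 0x2ce; word=0xb380
[2+:4] addr_hi=5 & 0xf = 0x5; word=0xb394
[1+:1] opcode=0 & 0x1 = 0x0; word=0xb394
[0+:1] slot=1 & 0x1 = 0x1; word=0xb395
word = 0xb395 → big-endian bytes:
  [0]=0xb3  [1]=0x95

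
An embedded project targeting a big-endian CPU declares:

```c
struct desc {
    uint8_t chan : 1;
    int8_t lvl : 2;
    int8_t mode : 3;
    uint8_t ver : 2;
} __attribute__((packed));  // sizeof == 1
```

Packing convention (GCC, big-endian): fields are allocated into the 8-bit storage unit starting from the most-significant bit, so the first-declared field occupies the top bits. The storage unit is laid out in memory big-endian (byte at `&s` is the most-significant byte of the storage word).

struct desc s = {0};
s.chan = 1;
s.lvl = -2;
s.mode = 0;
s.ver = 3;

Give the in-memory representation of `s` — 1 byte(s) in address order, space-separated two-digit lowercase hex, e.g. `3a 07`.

c3

[7+:1] chan=1 & 0x1 = 0x1; word=0x80
[5+:2] lvl=-2 & 0x3 = 0x2; word=0xc0
[2+:3] mode=0 & 0x7 = 0x0; word=0xc0
[0+:2] ver=3 & 0x3 = 0x3; word=0xc3
word = 0xc3 → big-endian bytes:
  [0]=0xc3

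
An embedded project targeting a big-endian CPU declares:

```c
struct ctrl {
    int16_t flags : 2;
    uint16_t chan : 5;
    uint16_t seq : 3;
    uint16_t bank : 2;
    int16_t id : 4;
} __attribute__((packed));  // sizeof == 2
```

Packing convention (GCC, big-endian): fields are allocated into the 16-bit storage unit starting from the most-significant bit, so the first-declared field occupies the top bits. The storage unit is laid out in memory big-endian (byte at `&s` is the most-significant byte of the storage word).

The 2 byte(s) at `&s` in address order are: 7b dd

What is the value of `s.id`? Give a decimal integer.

[0]=0x7b [1]=0xdd (big-endian) → word 0x7bdd
flags [14+:2] = (word>>14) & 0x3 = 1
chan [9+:5] = (word>>9) & 0x1f = 29
seq [6+:3] = (word>>6) & 0x7 = 7
bank [4+:2] = (word>>4) & 0x3 = 1
id [0+:4] = (word>>0) & 0xf = 13  ←
id signed 4b, MSB=1: 13 - 16 = -3

-3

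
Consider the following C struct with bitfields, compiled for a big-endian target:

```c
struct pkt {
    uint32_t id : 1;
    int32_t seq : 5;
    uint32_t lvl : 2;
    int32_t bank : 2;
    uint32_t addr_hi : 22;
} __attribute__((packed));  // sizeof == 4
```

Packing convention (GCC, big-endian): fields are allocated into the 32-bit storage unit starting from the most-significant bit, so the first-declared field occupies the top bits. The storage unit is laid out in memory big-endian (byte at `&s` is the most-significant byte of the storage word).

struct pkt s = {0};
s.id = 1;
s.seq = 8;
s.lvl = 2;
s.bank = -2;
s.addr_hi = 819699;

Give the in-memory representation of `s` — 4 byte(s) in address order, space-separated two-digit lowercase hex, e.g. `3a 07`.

a2 8c 81 f3

id (1b) val=1 bits=0x1 at bit 31: 0x80000000
seq (5b) val=8 bits=0x8 at bit 26: 0xa0000000
lvl (2b) val=2 bits=0x2 at bit 24: 0xa2000000
bank (2b) val=-2 bits=0x2 at bit 22: 0xa2800000
addr_hi (22b) val=819699 bits=0xc81f3 at bit 0: 0xa28c81f3
word = 0xa28c81f3 → big-endian bytes:
  [0]=0xa2  [1]=0x8c  [2]=0x81  [3]=0xf3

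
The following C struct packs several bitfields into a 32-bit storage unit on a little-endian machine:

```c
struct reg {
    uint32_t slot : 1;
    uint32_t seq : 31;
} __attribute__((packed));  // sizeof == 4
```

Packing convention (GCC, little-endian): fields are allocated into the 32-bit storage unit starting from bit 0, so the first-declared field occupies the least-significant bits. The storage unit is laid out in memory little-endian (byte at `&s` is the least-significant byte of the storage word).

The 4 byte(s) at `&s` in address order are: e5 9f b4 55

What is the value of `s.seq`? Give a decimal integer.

718950386

[0]=0xe5 [1]=0x9f [2]=0xb4 [3]=0x55 (little-endian) → word 0x55b49fe5
slot [0+:1] = (word>>0) & 0x1 = 1
seq [1+:31] = (word>>1) & 0x7fffffff = 718950386  ←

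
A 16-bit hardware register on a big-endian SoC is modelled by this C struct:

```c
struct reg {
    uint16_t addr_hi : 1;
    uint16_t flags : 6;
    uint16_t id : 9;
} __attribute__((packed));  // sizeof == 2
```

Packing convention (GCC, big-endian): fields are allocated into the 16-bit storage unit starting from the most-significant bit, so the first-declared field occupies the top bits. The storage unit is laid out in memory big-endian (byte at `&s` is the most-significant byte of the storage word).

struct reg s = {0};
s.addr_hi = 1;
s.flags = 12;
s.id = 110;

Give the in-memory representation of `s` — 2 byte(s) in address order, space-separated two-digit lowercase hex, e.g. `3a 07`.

98 6e

addr_hi (1b) val=1 bits=0x1 at bit 15: 0x8000
flags (6b) val=12 bits=0xc at bit 9: 0x9800
id (9b) val=110 bits=0x6e at bit 0: 0x986e
word = 0x986e → big-endian bytes:
  [0]=0x98  [1]=0x6e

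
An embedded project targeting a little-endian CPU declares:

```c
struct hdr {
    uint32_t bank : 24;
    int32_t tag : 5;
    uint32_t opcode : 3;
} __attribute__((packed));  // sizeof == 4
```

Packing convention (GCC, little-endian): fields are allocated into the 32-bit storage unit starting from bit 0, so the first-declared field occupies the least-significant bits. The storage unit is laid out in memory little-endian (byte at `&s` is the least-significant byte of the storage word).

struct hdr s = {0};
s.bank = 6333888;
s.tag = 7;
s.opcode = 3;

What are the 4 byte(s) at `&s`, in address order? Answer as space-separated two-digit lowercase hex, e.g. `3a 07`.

c0 a5 60 67

[0+:24] bank=6333888 & 0xffffff = 0x60a5c0; word=0x0060a5c0
[24+:5] tag=7 & 0x1f = 0x7; word=0x0760a5c0
[29+:3] opcode=3 & 0x7 = 0x3; word=0x6760a5c0
word = 0x6760a5c0 → little-endian bytes:
  [0]=0xc0  [1]=0xa5  [2]=0x60  [3]=0x67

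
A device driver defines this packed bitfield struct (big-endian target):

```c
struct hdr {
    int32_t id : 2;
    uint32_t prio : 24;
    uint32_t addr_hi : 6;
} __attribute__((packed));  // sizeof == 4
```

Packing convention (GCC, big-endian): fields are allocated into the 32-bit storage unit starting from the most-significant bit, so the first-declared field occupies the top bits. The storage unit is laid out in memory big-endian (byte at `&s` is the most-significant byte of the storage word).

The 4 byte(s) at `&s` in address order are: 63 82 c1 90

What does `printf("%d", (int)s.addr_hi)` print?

[0]=0x63 [1]=0x82 [2]=0xc1 [3]=0x90 (big-endian) → word 0x6382c190
id:2 @ bit 30 → (0x6382c190>>30)&0x3 = 0x1
prio:24 @ bit 6 → (0x6382c190>>6)&0xffffff = 0x8e0b06
addr_hi:6 @ bit 0 → (0x6382c190>>0)&0x3f = 0x10  ←

16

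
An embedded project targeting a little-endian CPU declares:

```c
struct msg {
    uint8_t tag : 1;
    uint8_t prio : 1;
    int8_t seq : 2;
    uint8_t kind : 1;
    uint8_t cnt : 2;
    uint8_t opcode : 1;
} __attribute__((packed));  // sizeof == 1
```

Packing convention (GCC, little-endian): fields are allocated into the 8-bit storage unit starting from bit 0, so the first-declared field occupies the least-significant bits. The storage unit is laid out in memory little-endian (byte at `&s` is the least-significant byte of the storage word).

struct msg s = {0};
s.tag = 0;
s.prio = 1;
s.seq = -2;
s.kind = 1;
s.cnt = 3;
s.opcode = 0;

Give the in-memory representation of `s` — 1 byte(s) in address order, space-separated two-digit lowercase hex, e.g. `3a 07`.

[0+:1] tag=0 & 0x1 = 0x0; word=0x00
[1+:1] prio=1 & 0x1 = 0x1; word=0x02
[2+:2] seq=-2 & 0x3 = 0x2; word=0x0a
[4+:1] kind=1 & 0x1 = 0x1; word=0x1a
[5+:2] cnt=3 & 0x3 = 0x3; word=0x7a
[7+:1] opcode=0 & 0x1 = 0x0; word=0x7a
word = 0x7a → little-endian bytes:
  [0]=0x7a

7a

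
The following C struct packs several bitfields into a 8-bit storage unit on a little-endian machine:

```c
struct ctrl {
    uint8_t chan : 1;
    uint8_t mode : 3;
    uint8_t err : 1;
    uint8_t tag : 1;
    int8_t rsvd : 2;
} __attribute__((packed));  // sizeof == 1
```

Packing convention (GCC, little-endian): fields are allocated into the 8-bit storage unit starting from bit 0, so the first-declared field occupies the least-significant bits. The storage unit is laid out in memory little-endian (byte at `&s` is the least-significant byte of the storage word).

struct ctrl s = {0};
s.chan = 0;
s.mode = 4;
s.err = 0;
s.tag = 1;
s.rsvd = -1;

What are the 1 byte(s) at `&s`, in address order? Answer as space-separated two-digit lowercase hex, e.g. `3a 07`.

chan (1b) val=0 bits=0x0 at bit 0: 0x00
mode (3b) val=4 bits=0x4 at bit 1: 0x08
err (1b) val=0 bits=0x0 at bit 4: 0x08
tag (1b) val=1 bits=0x1 at bit 5: 0x28
rsvd (2b) val=-1 bits=0x3 at bit 6: 0xe8
word = 0xe8 → little-endian bytes:
  [0]=0xe8

e8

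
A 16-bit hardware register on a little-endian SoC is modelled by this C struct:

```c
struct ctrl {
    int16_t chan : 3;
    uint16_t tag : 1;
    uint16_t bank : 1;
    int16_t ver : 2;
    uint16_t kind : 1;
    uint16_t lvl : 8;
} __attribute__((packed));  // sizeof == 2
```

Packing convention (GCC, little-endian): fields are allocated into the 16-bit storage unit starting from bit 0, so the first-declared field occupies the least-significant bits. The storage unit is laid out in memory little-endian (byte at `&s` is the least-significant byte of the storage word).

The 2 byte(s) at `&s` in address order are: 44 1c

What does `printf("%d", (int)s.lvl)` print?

28

[0]=0x44 [1]=0x1c (little-endian) → word 0x1c44
chan:3 @ bit 0 → (0x1c44>>0)&0x7 = 0x4
tag:1 @ bit 3 → (0x1c44>>3)&0x1 = 0x0
bank:1 @ bit 4 → (0x1c44>>4)&0x1 = 0x0
ver:2 @ bit 5 → (0x1c44>>5)&0x3 = 0x2
kind:1 @ bit 7 → (0x1c44>>7)&0x1 = 0x0
lvl:8 @ bit 8 → (0x1c44>>8)&0xff = 0x1c  ←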